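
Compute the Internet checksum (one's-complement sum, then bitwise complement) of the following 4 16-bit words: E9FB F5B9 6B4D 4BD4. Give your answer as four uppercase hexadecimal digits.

One's-complement addition (fold any carry out of bit 15 back into bit 0):
  0xE9FB + 0xF5B9 = 0x1DFB4 → wrap carry → 0xDFB5
  0xDFB5 + 0x6B4D = 0x14B02 → wrap carry → 0x4B03
  0x4B03 + 0x4BD4 = 0x096D7
One's-complement sum = 0x96D7.
Checksum = ~0x96D7 & 0xFFFF = 0x6928.

6928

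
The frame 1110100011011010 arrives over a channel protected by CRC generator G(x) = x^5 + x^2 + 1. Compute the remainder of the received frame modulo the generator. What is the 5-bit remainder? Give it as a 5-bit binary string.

Modulo-2 division of 1110100011011010 by 100101:
  pos 0: 111010 XOR 100101 = 011111
  pos 1: 111110 XOR 100101 = 011011
  pos 2: 110110 XOR 100101 = 010011
  pos 3: 100111 XOR 100101 = 000010
  pos 7: 101011 XOR 100101 = 001110
  pos 9: 111001 XOR 100101 = 011100
  pos 10: 111000 XOR 100101 = 011101
Remainder = 11101 (nonzero — an error is detected).

11101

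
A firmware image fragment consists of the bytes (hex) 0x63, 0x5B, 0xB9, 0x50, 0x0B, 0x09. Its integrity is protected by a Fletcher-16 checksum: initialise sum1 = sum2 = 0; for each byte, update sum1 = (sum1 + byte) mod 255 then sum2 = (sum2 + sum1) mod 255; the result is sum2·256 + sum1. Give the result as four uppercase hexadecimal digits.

14DC

Running sums (mod 255):
  after byte 0 (0x63): sum1=99, sum2=99
  after byte 1 (0x5B): sum1=190, sum2=34
  after byte 2 (0xB9): sum1=120, sum2=154
  after byte 3 (0x50): sum1=200, sum2=99
  after byte 4 (0x0B): sum1=211, sum2=55
  after byte 5 (0x09): sum1=220, sum2=20
Checksum = sum2·256 + sum1 = 20·256 + 220 = 5340 = 0x14DC.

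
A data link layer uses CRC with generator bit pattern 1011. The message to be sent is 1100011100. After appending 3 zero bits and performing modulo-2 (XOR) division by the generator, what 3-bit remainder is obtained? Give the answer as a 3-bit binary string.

010

Append 3 zeros: 1100011100000. Divide by 1011 (XOR where the leading bit is 1):
  pos 0: 1100 XOR 1011 = 0111
  pos 1: 1110 XOR 1011 = 0101
  pos 2: 1011 XOR 1011 = 0000
  pos 6: 1100 XOR 1011 = 0111
  pos 7: 1110 XOR 1011 = 0101
  pos 8: 1010 XOR 1011 = 0001
Remainder (last 3 bits) = 010. This is the CRC / FCS.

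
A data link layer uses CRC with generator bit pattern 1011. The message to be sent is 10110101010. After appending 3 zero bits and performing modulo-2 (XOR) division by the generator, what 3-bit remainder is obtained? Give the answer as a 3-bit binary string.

Append 3 zeros: 10110101010000. Divide by 1011 (XOR where the leading bit is 1):
  pos 0: 1011 XOR 1011 = 0000
  pos 5: 1010 XOR 1011 = 0001
  pos 8: 1100 XOR 1011 = 0111
  pos 9: 1110 XOR 1011 = 0101
  pos 10: 1010 XOR 1011 = 0001
Remainder (last 3 bits) = 001. This is the CRC / FCS.

001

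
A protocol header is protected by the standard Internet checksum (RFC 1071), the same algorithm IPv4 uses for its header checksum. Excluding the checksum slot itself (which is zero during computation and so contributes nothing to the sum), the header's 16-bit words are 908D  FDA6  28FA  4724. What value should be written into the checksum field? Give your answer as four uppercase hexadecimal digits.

One's-complement addition (fold any carry out of bit 15 back into bit 0):
  0x908D + 0xFDA6 = 0x18E33 → wrap carry → 0x8E34
  0x8E34 + 0x28FA = 0x0B72E
  0xB72E + 0x4724 = 0x0FE52
One's-complement sum = 0xFE52.
Checksum = ~0xFE52 & 0xFFFF = 0x01AD.

01AD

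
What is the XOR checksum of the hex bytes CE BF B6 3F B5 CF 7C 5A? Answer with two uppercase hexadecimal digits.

XOR the bytes together:
  start with 0xCE
  0xCE ⊕ 0xBF = 0x71
  0x71 ⊕ 0xB6 = 0xC7
  0xC7 ⊕ 0x3F = 0xF8
  0xF8 ⊕ 0xB5 = 0x4D
  0x4D ⊕ 0xCF = 0x82
  0x82 ⊕ 0x7C = 0xFE
  0xFE ⊕ 0x5A = 0xA4

A4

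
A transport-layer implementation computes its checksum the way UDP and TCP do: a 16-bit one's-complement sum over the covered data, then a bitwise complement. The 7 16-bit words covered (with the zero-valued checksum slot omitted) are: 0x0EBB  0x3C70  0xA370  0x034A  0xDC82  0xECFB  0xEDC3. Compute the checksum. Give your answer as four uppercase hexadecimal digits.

One's-complement addition (fold any carry out of bit 15 back into bit 0):
  0x0EBB + 0x3C70 = 0x04B2B
  0x4B2B + 0xA370 = 0x0EE9B
  0xEE9B + 0x034A = 0x0F1E5
  0xF1E5 + 0xDC82 = 0x1CE67 → wrap carry → 0xCE68
  0xCE68 + 0xECFB = 0x1BB63 → wrap carry → 0xBB64
  0xBB64 + 0xEDC3 = 0x1A927 → wrap carry → 0xA928
One's-complement sum = 0xA928.
Checksum = ~0xA928 & 0xFFFF = 0x56D7.

56D7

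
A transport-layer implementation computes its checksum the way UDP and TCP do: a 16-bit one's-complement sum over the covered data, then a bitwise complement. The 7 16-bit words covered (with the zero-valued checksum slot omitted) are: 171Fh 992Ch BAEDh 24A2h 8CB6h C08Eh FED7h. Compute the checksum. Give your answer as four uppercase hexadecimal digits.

2407

One's-complement addition (fold any carry out of bit 15 back into bit 0):
  0x171F + 0x992C = 0x0B04B
  0xB04B + 0xBAED = 0x16B38 → wrap carry → 0x6B39
  0x6B39 + 0x24A2 = 0x08FDB
  0x8FDB + 0x8CB6 = 0x11C91 → wrap carry → 0x1C92
  0x1C92 + 0xC08E = 0x0DD20
  0xDD20 + 0xFED7 = 0x1DBF7 → wrap carry → 0xDBF8
One's-complement sum = 0xDBF8.
Checksum = ~0xDBF8 & 0xFFFF = 0x2407.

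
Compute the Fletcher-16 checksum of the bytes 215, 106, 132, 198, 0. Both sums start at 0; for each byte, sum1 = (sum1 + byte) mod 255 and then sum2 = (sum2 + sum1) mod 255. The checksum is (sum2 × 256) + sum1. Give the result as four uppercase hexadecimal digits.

FB8D

Running sums (mod 255):
  after byte 0 (215): sum1=215, sum2=215
  after byte 1 (106): sum1=66, sum2=26
  after byte 2 (132): sum1=198, sum2=224
  after byte 3 (198): sum1=141, sum2=110
  after byte 4 (0): sum1=141, sum2=251
Checksum = sum2·256 + sum1 = 251·256 + 141 = 64397 = 0xFB8D.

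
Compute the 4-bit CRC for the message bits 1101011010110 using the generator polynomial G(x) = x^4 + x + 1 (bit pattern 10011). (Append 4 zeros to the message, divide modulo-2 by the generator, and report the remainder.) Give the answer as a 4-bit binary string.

1000

Append 4 zeros: 11010110101100000. Divide by 10011 (XOR where the leading bit is 1):
  pos 0: 11010 XOR 10011 = 01001
  pos 1: 10011 XOR 10011 = 00000
  pos 6: 10101 XOR 10011 = 00110
  pos 8: 11010 XOR 10011 = 01001
  pos 9: 10010 XOR 10011 = 00001
Remainder (last 4 bits) = 1000. This is the CRC / FCS.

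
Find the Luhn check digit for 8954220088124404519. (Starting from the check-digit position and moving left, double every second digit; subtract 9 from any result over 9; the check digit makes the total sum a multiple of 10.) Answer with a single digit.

Partial digits right→left: 9 1 5 4 0 4 4 2 1 8 8 0 0 2 2 4 5 9 8
Double every second digit counting from the check-digit position (so the 1st, 3rd, 5th, ... of the partial from the right).
  doubled (with −9 where >9): 9 1 0 8 2 7 0 4 1 7 → sum 39
  kept as-is: 1 4 4 2 8 0 2 4 9 → sum 34
Total = 39 + 34 = 73.
Check digit = (10 − (73 mod 10)) mod 10 = 7.

7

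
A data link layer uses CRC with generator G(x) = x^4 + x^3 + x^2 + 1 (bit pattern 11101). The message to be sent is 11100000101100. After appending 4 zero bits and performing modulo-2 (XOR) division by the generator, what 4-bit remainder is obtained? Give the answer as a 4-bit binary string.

Append 4 zeros: 111000001011000000. Divide by 11101 (XOR where the leading bit is 1):
  pos 0: 11100 XOR 11101 = 00001
  pos 4: 10001 XOR 11101 = 01100
  pos 5: 11000 XOR 11101 = 00101
  pos 7: 10111 XOR 11101 = 01010
  pos 8: 10100 XOR 11101 = 01001
  pos 9: 10010 XOR 11101 = 01111
  pos 10: 11110 XOR 11101 = 00011
  pos 13: 11000 XOR 11101 = 00101
Remainder (last 4 bits) = 0101. This is the CRC / FCS.

0101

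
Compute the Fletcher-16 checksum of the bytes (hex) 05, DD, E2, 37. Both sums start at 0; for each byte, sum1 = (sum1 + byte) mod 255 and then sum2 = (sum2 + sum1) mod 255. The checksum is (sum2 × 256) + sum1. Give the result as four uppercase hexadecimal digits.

Running sums (mod 255):
  after byte 0 (05): sum1=5, sum2=5
  after byte 1 (DD): sum1=226, sum2=231
  after byte 2 (E2): sum1=197, sum2=173
  after byte 3 (37): sum1=252, sum2=170
Checksum = sum2·256 + sum1 = 170·256 + 252 = 43772 = 0xAAFC.

AAFC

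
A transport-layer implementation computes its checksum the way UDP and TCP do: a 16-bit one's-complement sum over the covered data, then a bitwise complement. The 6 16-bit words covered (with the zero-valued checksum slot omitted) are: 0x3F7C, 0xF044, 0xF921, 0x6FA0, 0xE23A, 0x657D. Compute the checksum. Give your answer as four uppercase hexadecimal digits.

1FC4

One's-complement addition (fold any carry out of bit 15 back into bit 0):
  0x3F7C + 0xF044 = 0x12FC0 → wrap carry → 0x2FC1
  0x2FC1 + 0xF921 = 0x128E2 → wrap carry → 0x28E3
  0x28E3 + 0x6FA0 = 0x09883
  0x9883 + 0xE23A = 0x17ABD → wrap carry → 0x7ABE
  0x7ABE + 0x657D = 0x0E03B
One's-complement sum = 0xE03B.
Checksum = ~0xE03B & 0xFFFF = 0x1FC4.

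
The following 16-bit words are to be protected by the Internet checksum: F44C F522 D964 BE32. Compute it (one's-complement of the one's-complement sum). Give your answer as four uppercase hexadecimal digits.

One's-complement addition (fold any carry out of bit 15 back into bit 0):
  0xF44C + 0xF522 = 0x1E96E → wrap carry → 0xE96F
  0xE96F + 0xD964 = 0x1C2D3 → wrap carry → 0xC2D4
  0xC2D4 + 0xBE32 = 0x18106 → wrap carry → 0x8107
One's-complement sum = 0x8107.
Checksum = ~0x8107 & 0xFFFF = 0x7EF8.

7EF8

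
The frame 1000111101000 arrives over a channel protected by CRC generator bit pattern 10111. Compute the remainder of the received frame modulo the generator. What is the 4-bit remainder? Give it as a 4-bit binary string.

0000

Modulo-2 division of 1000111101000 by 10111:
  pos 0: 10001 XOR 10111 = 00110
  pos 2: 11011 XOR 10111 = 01100
  pos 3: 11001 XOR 10111 = 01110
  pos 4: 11100 XOR 10111 = 01011
  pos 5: 10111 XOR 10111 = 00000
Remainder = 0000 (zero — the frame passes the CRC check).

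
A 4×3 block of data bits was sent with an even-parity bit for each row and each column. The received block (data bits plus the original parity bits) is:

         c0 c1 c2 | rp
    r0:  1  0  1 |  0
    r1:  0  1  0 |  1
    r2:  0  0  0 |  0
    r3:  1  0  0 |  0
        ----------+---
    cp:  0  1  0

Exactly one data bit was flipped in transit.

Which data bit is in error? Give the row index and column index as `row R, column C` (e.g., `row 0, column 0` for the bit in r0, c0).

Recompute each row's even parity and compare to rp:
  r0: data parity 0, sent rp 0 → ok
  r1: data parity 1, sent rp 1 → ok
  r2: data parity 0, sent rp 0 → ok
  r3: data parity 1, sent rp 0 → mismatch
Recompute each column's even parity and compare to cp:
  c0: data parity 0, sent cp 0 → ok
  c1: data parity 1, sent cp 1 → ok
  c2: data parity 1, sent cp 0 → mismatch
Exactly one row (r3) and one column (c2) fail → the flipped bit is at their intersection.

row 3, column 2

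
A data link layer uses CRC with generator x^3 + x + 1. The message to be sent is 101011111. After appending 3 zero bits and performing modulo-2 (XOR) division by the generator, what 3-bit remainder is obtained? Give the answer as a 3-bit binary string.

Append 3 zeros: 101011111000. Divide by 1011 (XOR where the leading bit is 1):
  pos 0: 1010 XOR 1011 = 0001
  pos 3: 1111 XOR 1011 = 0100
  pos 4: 1001 XOR 1011 = 0010
  pos 6: 1010 XOR 1011 = 0001
Remainder (last 3 bits) = 100. This is the CRC / FCS.

100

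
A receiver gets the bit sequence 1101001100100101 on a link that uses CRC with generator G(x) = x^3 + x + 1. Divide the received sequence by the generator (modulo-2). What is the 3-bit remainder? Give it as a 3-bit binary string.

Modulo-2 division of 1101001100100101 by 1011:
  pos 0: 1101 XOR 1011 = 0110
  pos 1: 1100 XOR 1011 = 0111
  pos 2: 1110 XOR 1011 = 0101
  pos 3: 1011 XOR 1011 = 0000
  pos 7: 1001 XOR 1011 = 0010
  pos 9: 1000 XOR 1011 = 0011
  pos 11: 1110 XOR 1011 = 0101
  pos 12: 1011 XOR 1011 = 0000
Remainder = 000 (zero — the frame passes the CRC check).

000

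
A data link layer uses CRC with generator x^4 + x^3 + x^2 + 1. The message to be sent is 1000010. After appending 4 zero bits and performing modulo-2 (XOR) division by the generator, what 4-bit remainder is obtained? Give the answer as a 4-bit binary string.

Append 4 zeros: 10000100000. Divide by 11101 (XOR where the leading bit is 1):
  pos 0: 10000 XOR 11101 = 01101
  pos 1: 11011 XOR 11101 = 00110
  pos 3: 11000 XOR 11101 = 00101
  pos 5: 10100 XOR 11101 = 01001
  pos 6: 10010 XOR 11101 = 01111
Remainder (last 4 bits) = 1111. This is the CRC / FCS.

1111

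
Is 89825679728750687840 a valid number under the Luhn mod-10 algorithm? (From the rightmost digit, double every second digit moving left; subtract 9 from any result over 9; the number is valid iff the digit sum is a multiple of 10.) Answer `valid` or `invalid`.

From the right, keep odd positions and double even positions (subtract 9 from any doubled value over 9):
  doubled (positions 2,4,...): 8 5 3 1 7 5 5 1 7 7 → sum 49
  kept (positions 1,3,...): 0 8 8 0 7 2 9 6 2 9 → sum 51
Total = 100.
100 mod 10 = 0, so the number is valid.

valid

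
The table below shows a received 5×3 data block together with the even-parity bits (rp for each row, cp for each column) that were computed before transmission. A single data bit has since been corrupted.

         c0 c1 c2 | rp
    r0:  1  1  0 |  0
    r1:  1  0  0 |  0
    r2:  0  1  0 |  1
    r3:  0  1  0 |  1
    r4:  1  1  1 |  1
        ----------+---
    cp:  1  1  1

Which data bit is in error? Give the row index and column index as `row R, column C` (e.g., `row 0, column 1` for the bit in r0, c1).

row 1, column 1

Recompute each row's even parity and compare to rp:
  r0: data parity 0, sent rp 0 → ok
  r1: data parity 1, sent rp 0 → mismatch
  r2: data parity 1, sent rp 1 → ok
  r3: data parity 1, sent rp 1 → ok
  r4: data parity 1, sent rp 1 → ok
Recompute each column's even parity and compare to cp:
  c0: data parity 1, sent cp 1 → ok
  c1: data parity 0, sent cp 1 → mismatch
  c2: data parity 1, sent cp 1 → ok
Exactly one row (r1) and one column (c1) fail → the flipped bit is at their intersection.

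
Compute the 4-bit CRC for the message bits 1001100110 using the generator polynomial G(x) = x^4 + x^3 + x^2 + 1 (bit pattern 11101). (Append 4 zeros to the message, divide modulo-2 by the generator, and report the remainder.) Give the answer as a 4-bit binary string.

Append 4 zeros: 10011001100000. Divide by 11101 (XOR where the leading bit is 1):
  pos 0: 10011 XOR 11101 = 01110
  pos 1: 11100 XOR 11101 = 00001
  pos 5: 10110 XOR 11101 = 01011
  pos 6: 10110 XOR 11101 = 01011
  pos 7: 10110 XOR 11101 = 01011
  pos 8: 10110 XOR 11101 = 01011
  pos 9: 10110 XOR 11101 = 01011
Remainder (last 4 bits) = 1011. This is the CRC / FCS.

1011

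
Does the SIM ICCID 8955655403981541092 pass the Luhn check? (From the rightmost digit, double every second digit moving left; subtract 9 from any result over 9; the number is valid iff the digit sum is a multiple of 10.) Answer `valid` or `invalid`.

invalid

From the right, keep odd positions and double even positions (subtract 9 from any doubled value over 9):
  doubled (positions 2,4,...): 9 2 1 7 6 8 1 1 9 → sum 44
  kept (positions 1,3,...): 2 0 4 1 9 0 5 6 5 8 → sum 40
Total = 84.
84 mod 10 = 4, so the number is invalid.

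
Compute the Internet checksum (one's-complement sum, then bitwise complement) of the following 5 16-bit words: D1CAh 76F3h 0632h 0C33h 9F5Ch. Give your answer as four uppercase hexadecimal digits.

One's-complement addition (fold any carry out of bit 15 back into bit 0):
  0xD1CA + 0x76F3 = 0x148BD → wrap carry → 0x48BE
  0x48BE + 0x0632 = 0x04EF0
  0x4EF0 + 0x0C33 = 0x05B23
  0x5B23 + 0x9F5C = 0x0FA7F
One's-complement sum = 0xFA7F.
Checksum = ~0xFA7F & 0xFFFF = 0x0580.

0580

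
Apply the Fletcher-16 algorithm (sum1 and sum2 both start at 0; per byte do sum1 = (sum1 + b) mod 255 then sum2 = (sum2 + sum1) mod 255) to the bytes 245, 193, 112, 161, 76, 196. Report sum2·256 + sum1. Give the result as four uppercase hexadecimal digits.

90DA

Running sums (mod 255):
  after byte 0 (245): sum1=245, sum2=245
  after byte 1 (193): sum1=183, sum2=173
  after byte 2 (112): sum1=40, sum2=213
  after byte 3 (161): sum1=201, sum2=159
  after byte 4 (76): sum1=22, sum2=181
  after byte 5 (196): sum1=218, sum2=144
Checksum = sum2·256 + sum1 = 144·256 + 218 = 37082 = 0x90DA.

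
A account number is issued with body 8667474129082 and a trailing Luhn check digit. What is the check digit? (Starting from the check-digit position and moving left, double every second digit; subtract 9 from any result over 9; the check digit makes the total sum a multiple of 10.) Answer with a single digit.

Partial digits right→left: 2 8 0 9 2 1 4 7 4 7 6 6 8
Double every second digit counting from the check-digit position (so the 1st, 3rd, 5th, ... of the partial from the right).
  doubled (with −9 where >9): 4 0 4 8 8 3 7 → sum 34
  kept as-is: 8 9 1 7 7 6 → sum 38
Total = 34 + 38 = 72.
Check digit = (10 − (72 mod 10)) mod 10 = 8.

8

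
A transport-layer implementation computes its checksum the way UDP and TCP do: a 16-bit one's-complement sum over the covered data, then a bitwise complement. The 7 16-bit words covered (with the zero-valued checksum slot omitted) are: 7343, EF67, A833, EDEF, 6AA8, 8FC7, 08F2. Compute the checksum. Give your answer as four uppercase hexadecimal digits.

03CF

One's-complement addition (fold any carry out of bit 15 back into bit 0):
  0x7343 + 0xEF67 = 0x162AA → wrap carry → 0x62AB
  0x62AB + 0xA833 = 0x10ADE → wrap carry → 0x0ADF
  0x0ADF + 0xEDEF = 0x0F8CE
  0xF8CE + 0x6AA8 = 0x16376 → wrap carry → 0x6377
  0x6377 + 0x8FC7 = 0x0F33E
  0xF33E + 0x08F2 = 0x0FC30
One's-complement sum = 0xFC30.
Checksum = ~0xFC30 & 0xFFFF = 0x03CF.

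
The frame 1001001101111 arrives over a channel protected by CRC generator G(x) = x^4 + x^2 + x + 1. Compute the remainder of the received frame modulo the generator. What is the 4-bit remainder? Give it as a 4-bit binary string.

Modulo-2 division of 1001001101111 by 10111:
  pos 0: 10010 XOR 10111 = 00101
  pos 2: 10101 XOR 10111 = 00010
  pos 5: 10101 XOR 10111 = 00010
  pos 8: 10111 XOR 10111 = 00000
Remainder = 0000 (zero — the frame passes the CRC check).

0000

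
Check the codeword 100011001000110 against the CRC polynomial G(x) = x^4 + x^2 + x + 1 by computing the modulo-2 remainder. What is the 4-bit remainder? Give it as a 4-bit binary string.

Modulo-2 division of 100011001000110 by 10111:
  pos 0: 10001 XOR 10111 = 00110
  pos 2: 11010 XOR 10111 = 01101
  pos 3: 11010 XOR 10111 = 01101
  pos 4: 11011 XOR 10111 = 01100
  pos 5: 11000 XOR 10111 = 01111
  pos 6: 11110 XOR 10111 = 01001
  pos 7: 10010 XOR 10111 = 00101
  pos 9: 10111 XOR 10111 = 00000
Remainder = 0000 (zero — the frame passes the CRC check).

0000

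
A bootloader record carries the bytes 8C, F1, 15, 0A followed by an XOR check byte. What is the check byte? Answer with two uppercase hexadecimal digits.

62

XOR the bytes together:
  start with 0x8C
  0x8C ⊕ 0xF1 = 0x7D
  0x7D ⊕ 0x15 = 0x68
  0x68 ⊕ 0x0A = 0x62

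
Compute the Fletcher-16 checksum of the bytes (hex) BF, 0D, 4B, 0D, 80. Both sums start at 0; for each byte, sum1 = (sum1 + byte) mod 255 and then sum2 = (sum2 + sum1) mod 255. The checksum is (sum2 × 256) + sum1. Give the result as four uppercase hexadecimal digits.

6FA5

Running sums (mod 255):
  after byte 0 (BF): sum1=191, sum2=191
  after byte 1 (0D): sum1=204, sum2=140
  after byte 2 (4B): sum1=24, sum2=164
  after byte 3 (0D): sum1=37, sum2=201
  after byte 4 (80): sum1=165, sum2=111
Checksum = sum2·256 + sum1 = 111·256 + 165 = 28581 = 0x6FA5.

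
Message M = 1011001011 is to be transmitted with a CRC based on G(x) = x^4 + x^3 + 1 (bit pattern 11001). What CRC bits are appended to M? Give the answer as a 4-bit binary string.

0100

Append 4 zeros: 10110010110000. Divide by 11001 (XOR where the leading bit is 1):
  pos 0: 10110 XOR 11001 = 01111
  pos 1: 11110 XOR 11001 = 00111
  pos 3: 11110 XOR 11001 = 00111
  pos 5: 11111 XOR 11001 = 00110
  pos 7: 11000 XOR 11001 = 00001
Remainder (last 4 bits) = 0100. This is the CRC / FCS.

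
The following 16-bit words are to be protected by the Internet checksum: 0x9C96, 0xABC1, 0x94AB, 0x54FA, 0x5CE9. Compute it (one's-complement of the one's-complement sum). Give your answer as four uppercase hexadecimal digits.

7118

One's-complement addition (fold any carry out of bit 15 back into bit 0):
  0x9C96 + 0xABC1 = 0x14857 → wrap carry → 0x4858
  0x4858 + 0x94AB = 0x0DD03
  0xDD03 + 0x54FA = 0x131FD → wrap carry → 0x31FE
  0x31FE + 0x5CE9 = 0x08EE7
One's-complement sum = 0x8EE7.
Checksum = ~0x8EE7 & 0xFFFF = 0x7118.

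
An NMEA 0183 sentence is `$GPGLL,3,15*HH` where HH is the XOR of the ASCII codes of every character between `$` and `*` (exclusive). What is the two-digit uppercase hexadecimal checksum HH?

XOR the ASCII codes of the payload characters:
  'G' = 0x47 → acc = 0x47
  'P' = 0x50 → acc = 0x17
  'G' = 0x47 → acc = 0x50
  'L' = 0x4C → acc = 0x1C
  'L' = 0x4C → acc = 0x50
  ',' = 0x2C → acc = 0x7C
  '3' = 0x33 → acc = 0x4F
  ',' = 0x2C → acc = 0x63
  '1' = 0x31 → acc = 0x52
  '5' = 0x35 → acc = 0x67
Checksum = 0x67.

67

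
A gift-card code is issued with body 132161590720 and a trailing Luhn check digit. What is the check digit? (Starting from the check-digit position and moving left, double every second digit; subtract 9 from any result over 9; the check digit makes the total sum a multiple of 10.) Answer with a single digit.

Partial digits right→left: 0 2 7 0 9 5 1 6 1 2 3 1
Double every second digit counting from the check-digit position (so the 1st, 3rd, 5th, ... of the partial from the right).
  doubled (with −9 where >9): 0 5 9 2 2 6 → sum 24
  kept as-is: 2 0 5 6 2 1 → sum 16
Total = 24 + 16 = 40.
Check digit = (10 − (40 mod 10)) mod 10 = 0.

0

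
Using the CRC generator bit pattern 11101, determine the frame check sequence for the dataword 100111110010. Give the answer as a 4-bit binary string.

0001

Append 4 zeros: 1001111100100000. Divide by 11101 (XOR where the leading bit is 1):
  pos 0: 10011 XOR 11101 = 01110
  pos 1: 11101 XOR 11101 = 00000
  pos 6: 11001 XOR 11101 = 00100
  pos 8: 10000 XOR 11101 = 01101
  pos 9: 11010 XOR 11101 = 00111
  pos 11: 11100 XOR 11101 = 00001
Remainder (last 4 bits) = 0001. This is the CRC / FCS.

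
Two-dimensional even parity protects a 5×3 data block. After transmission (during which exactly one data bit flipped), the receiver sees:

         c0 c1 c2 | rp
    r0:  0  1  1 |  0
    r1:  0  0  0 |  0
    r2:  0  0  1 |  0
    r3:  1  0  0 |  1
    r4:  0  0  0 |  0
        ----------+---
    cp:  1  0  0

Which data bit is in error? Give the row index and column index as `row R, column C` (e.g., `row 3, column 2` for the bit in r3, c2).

Recompute each row's even parity and compare to rp:
  r0: data parity 0, sent rp 0 → ok
  r1: data parity 0, sent rp 0 → ok
  r2: data parity 1, sent rp 0 → mismatch
  r3: data parity 1, sent rp 1 → ok
  r4: data parity 0, sent rp 0 → ok
Recompute each column's even parity and compare to cp:
  c0: data parity 1, sent cp 1 → ok
  c1: data parity 1, sent cp 0 → mismatch
  c2: data parity 0, sent cp 0 → ok
Exactly one row (r2) and one column (c1) fail → the flipped bit is at their intersection.

row 2, column 1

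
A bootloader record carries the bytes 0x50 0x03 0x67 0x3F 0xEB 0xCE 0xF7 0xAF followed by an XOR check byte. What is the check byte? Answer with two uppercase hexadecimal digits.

76

XOR the bytes together:
  start with 0x50
  0x50 ⊕ 0x03 = 0x53
  0x53 ⊕ 0x67 = 0x34
  0x34 ⊕ 0x3F = 0x0B
  0x0B ⊕ 0xEB = 0xE0
  0xE0 ⊕ 0xCE = 0x2E
  0x2E ⊕ 0xF7 = 0xD9
  0xD9 ⊕ 0xAF = 0x76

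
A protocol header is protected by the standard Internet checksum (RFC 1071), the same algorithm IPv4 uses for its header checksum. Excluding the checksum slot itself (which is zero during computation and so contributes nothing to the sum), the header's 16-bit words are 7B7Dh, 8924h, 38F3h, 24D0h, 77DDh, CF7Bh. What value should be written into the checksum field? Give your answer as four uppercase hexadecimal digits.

5641

One's-complement addition (fold any carry out of bit 15 back into bit 0):
  0x7B7D + 0x8924 = 0x104A1 → wrap carry → 0x04A2
  0x04A2 + 0x38F3 = 0x03D95
  0x3D95 + 0x24D0 = 0x06265
  0x6265 + 0x77DD = 0x0DA42
  0xDA42 + 0xCF7B = 0x1A9BD → wrap carry → 0xA9BE
One's-complement sum = 0xA9BE.
Checksum = ~0xA9BE & 0xFFFF = 0x5641.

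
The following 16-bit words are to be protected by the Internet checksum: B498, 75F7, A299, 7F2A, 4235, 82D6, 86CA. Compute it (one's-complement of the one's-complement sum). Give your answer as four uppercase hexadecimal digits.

One's-complement addition (fold any carry out of bit 15 back into bit 0):
  0xB498 + 0x75F7 = 0x12A8F → wrap carry → 0x2A90
  0x2A90 + 0xA299 = 0x0CD29
  0xCD29 + 0x7F2A = 0x14C53 → wrap carry → 0x4C54
  0x4C54 + 0x4235 = 0x08E89
  0x8E89 + 0x82D6 = 0x1115F → wrap carry → 0x1160
  0x1160 + 0x86CA = 0x0982A
One's-complement sum = 0x982A.
Checksum = ~0x982A & 0xFFFF = 0x67D5.

67D5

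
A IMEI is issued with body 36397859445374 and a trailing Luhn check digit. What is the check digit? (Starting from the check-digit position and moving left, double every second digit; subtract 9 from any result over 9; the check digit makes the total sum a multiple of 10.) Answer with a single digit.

6

Partial digits right→left: 4 7 3 5 4 4 9 5 8 7 9 3 6 3
Double every second digit counting from the check-digit position (so the 1st, 3rd, 5th, ... of the partial from the right).
  doubled (with −9 where >9): 8 6 8 9 7 9 3 → sum 50
  kept as-is: 7 5 4 5 7 3 3 → sum 34
Total = 50 + 34 = 84.
Check digit = (10 − (84 mod 10)) mod 10 = 6.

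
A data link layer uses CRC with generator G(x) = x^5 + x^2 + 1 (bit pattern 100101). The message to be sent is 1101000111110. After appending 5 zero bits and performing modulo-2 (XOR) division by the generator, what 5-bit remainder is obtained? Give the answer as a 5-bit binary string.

Append 5 zeros: 110100011111000000. Divide by 100101 (XOR where the leading bit is 1):
  pos 0: 110100 XOR 100101 = 010001
  pos 1: 100010 XOR 100101 = 000111
  pos 4: 111111 XOR 100101 = 011010
  pos 5: 110101 XOR 100101 = 010000
  pos 6: 100001 XOR 100101 = 000100
  pos 9: 100000 XOR 100101 = 000101
  pos 12: 101000 XOR 100101 = 001101
Remainder (last 5 bits) = 01101. This is the CRC / FCS.

01101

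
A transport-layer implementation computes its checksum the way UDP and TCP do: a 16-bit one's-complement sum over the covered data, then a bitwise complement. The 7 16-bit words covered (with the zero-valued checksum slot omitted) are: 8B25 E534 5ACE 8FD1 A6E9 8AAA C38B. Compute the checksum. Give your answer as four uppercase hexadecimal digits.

One's-complement addition (fold any carry out of bit 15 back into bit 0):
  0x8B25 + 0xE534 = 0x17059 → wrap carry → 0x705A
  0x705A + 0x5ACE = 0x0CB28
  0xCB28 + 0x8FD1 = 0x15AF9 → wrap carry → 0x5AFA
  0x5AFA + 0xA6E9 = 0x101E3 → wrap carry → 0x01E4
  0x01E4 + 0x8AAA = 0x08C8E
  0x8C8E + 0xC38B = 0x15019 → wrap carry → 0x501A
One's-complement sum = 0x501A.
Checksum = ~0x501A & 0xFFFF = 0xAFE5.

AFE5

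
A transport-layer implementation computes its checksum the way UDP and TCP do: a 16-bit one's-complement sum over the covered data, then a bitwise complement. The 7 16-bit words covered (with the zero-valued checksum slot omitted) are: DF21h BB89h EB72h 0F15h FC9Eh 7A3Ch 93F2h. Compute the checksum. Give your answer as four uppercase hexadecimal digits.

One's-complement addition (fold any carry out of bit 15 back into bit 0):
  0xDF21 + 0xBB89 = 0x19AAA → wrap carry → 0x9AAB
  0x9AAB + 0xEB72 = 0x1861D → wrap carry → 0x861E
  0x861E + 0x0F15 = 0x09533
  0x9533 + 0xFC9E = 0x191D1 → wrap carry → 0x91D2
  0x91D2 + 0x7A3C = 0x10C0E → wrap carry → 0x0C0F
  0x0C0F + 0x93F2 = 0x0A001
One's-complement sum = 0xA001.
Checksum = ~0xA001 & 0xFFFF = 0x5FFE.

5FFE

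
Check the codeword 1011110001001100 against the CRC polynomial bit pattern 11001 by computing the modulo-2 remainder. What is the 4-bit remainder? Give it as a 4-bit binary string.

Modulo-2 division of 1011110001001100 by 11001:
  pos 0: 10111 XOR 11001 = 01110
  pos 1: 11101 XOR 11001 = 00100
  pos 3: 10000 XOR 11001 = 01001
  pos 4: 10010 XOR 11001 = 01011
  pos 5: 10111 XOR 11001 = 01110
  pos 6: 11100 XOR 11001 = 00101
  pos 8: 10101 XOR 11001 = 01100
  pos 9: 11001 XOR 11001 = 00000
Remainder = 0000 (zero — the frame passes the CRC check).

0000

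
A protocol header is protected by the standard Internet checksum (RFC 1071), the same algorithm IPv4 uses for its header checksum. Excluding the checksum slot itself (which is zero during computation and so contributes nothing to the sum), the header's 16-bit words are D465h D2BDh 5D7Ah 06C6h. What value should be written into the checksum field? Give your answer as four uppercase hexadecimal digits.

One's-complement addition (fold any carry out of bit 15 back into bit 0):
  0xD465 + 0xD2BD = 0x1A722 → wrap carry → 0xA723
  0xA723 + 0x5D7A = 0x1049D → wrap carry → 0x049E
  0x049E + 0x06C6 = 0x00B64
One's-complement sum = 0x0B64.
Checksum = ~0x0B64 & 0xFFFF = 0xF49B.

F49B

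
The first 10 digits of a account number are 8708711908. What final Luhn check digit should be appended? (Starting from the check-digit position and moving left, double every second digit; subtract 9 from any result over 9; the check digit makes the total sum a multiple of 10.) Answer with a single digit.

4

Partial digits right→left: 8 0 9 1 1 7 8 0 7 8
Double every second digit counting from the check-digit position (so the 1st, 3rd, 5th, ... of the partial from the right).
  doubled (with −9 where >9): 7 9 2 7 5 → sum 30
  kept as-is: 0 1 7 0 8 → sum 16
Total = 30 + 16 = 46.
Check digit = (10 − (46 mod 10)) mod 10 = 4.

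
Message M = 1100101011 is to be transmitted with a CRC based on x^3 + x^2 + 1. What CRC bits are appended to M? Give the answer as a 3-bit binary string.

010

Append 3 zeros: 1100101011000. Divide by 1101 (XOR where the leading bit is 1):
  pos 0: 1100 XOR 1101 = 0001
  pos 3: 1101 XOR 1101 = 0000
  pos 8: 1100 XOR 1101 = 0001
Remainder (last 3 bits) = 010. This is the CRC / FCS.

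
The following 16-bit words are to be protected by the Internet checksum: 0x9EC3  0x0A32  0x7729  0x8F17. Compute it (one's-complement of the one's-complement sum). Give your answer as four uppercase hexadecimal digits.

One's-complement addition (fold any carry out of bit 15 back into bit 0):
  0x9EC3 + 0x0A32 = 0x0A8F5
  0xA8F5 + 0x7729 = 0x1201E → wrap carry → 0x201F
  0x201F + 0x8F17 = 0x0AF36
One's-complement sum = 0xAF36.
Checksum = ~0xAF36 & 0xFFFF = 0x50C9.

50C9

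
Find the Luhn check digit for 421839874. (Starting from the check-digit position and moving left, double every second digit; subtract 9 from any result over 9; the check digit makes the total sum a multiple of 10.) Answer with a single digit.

3

Partial digits right→left: 4 7 8 9 3 8 1 2 4
Double every second digit counting from the check-digit position (so the 1st, 3rd, 5th, ... of the partial from the right).
  doubled (with −9 where >9): 8 7 6 2 8 → sum 31
  kept as-is: 7 9 8 2 → sum 26
Total = 31 + 26 = 57.
Check digit = (10 − (57 mod 10)) mod 10 = 3.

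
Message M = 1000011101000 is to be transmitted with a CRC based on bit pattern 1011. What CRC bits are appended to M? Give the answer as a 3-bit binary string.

Append 3 zeros: 1000011101000000. Divide by 1011 (XOR where the leading bit is 1):
  pos 0: 1000 XOR 1011 = 0011
  pos 2: 1101 XOR 1011 = 0110
  pos 3: 1101 XOR 1011 = 0110
  pos 4: 1101 XOR 1011 = 0110
  pos 5: 1100 XOR 1011 = 0111
  pos 6: 1111 XOR 1011 = 0100
  pos 7: 1000 XOR 1011 = 0011
  pos 9: 1100 XOR 1011 = 0111
  pos 10: 1110 XOR 1011 = 0101
  pos 11: 1010 XOR 1011 = 0001
Remainder (last 3 bits) = 010. This is the CRC / FCS.

010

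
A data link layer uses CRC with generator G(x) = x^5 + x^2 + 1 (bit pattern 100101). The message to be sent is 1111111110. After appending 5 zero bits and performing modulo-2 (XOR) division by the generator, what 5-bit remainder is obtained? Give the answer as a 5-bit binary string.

Append 5 zeros: 111111111000000. Divide by 100101 (XOR where the leading bit is 1):
  pos 0: 111111 XOR 100101 = 011010
  pos 1: 110101 XOR 100101 = 010000
  pos 2: 100001 XOR 100101 = 000100
  pos 5: 100100 XOR 100101 = 000001
Remainder (last 5 bits) = 10000. This is the CRC / FCS.

10000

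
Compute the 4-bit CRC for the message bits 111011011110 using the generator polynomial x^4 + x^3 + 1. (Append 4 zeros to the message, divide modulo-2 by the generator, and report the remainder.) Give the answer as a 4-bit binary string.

0001

Append 4 zeros: 1110110111100000. Divide by 11001 (XOR where the leading bit is 1):
  pos 0: 11101 XOR 11001 = 00100
  pos 2: 10010 XOR 11001 = 01011
  pos 3: 10111 XOR 11001 = 01110
  pos 4: 11101 XOR 11001 = 00100
  pos 6: 10011 XOR 11001 = 01010
  pos 7: 10100 XOR 11001 = 01101
  pos 8: 11010 XOR 11001 = 00011
  pos 11: 11000 XOR 11001 = 00001
Remainder (last 4 bits) = 0001. This is the CRC / FCS.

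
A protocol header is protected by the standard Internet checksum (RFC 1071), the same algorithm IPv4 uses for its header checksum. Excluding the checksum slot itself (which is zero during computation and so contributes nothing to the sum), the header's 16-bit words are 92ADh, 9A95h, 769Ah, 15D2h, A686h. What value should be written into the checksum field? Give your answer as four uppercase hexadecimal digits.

One's-complement addition (fold any carry out of bit 15 back into bit 0):
  0x92AD + 0x9A95 = 0x12D42 → wrap carry → 0x2D43
  0x2D43 + 0x769A = 0x0A3DD
  0xA3DD + 0x15D2 = 0x0B9AF
  0xB9AF + 0xA686 = 0x16035 → wrap carry → 0x6036
One's-complement sum = 0x6036.
Checksum = ~0x6036 & 0xFFFF = 0x9FC9.

9FC9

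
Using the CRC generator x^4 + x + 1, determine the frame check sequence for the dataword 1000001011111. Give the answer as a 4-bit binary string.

Append 4 zeros: 10000010111110000. Divide by 10011 (XOR where the leading bit is 1):
  pos 0: 10000 XOR 10011 = 00011
  pos 3: 11010 XOR 10011 = 01001
  pos 4: 10011 XOR 10011 = 00000
  pos 9: 11110 XOR 10011 = 01101
  pos 10: 11010 XOR 10011 = 01001
  pos 11: 10010 XOR 10011 = 00001
Remainder (last 4 bits) = 0010. This is the CRC / FCS.

0010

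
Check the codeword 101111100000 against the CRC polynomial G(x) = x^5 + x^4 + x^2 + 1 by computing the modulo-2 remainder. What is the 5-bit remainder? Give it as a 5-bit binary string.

00000

Modulo-2 division of 101111100000 by 110101:
  pos 0: 101111 XOR 110101 = 011010
  pos 1: 110101 XOR 110101 = 000000
Remainder = 00000 (zero — the frame passes the CRC check).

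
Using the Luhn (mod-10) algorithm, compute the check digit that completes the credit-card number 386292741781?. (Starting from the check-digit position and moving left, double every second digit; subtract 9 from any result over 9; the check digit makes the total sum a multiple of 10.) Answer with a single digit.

6

Partial digits right→left: 1 8 7 1 4 7 2 9 2 6 8 3
Double every second digit counting from the check-digit position (so the 1st, 3rd, 5th, ... of the partial from the right).
  doubled (with −9 where >9): 2 5 8 4 4 7 → sum 30
  kept as-is: 8 1 7 9 6 3 → sum 34
Total = 30 + 34 = 64.
Check digit = (10 − (64 mod 10)) mod 10 = 6.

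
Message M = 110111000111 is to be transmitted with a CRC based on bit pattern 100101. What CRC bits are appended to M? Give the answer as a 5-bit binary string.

01010

Append 5 zeros: 11011100011100000. Divide by 100101 (XOR where the leading bit is 1):
  pos 0: 110111 XOR 100101 = 010010
  pos 1: 100100 XOR 100101 = 000001
  pos 6: 100111 XOR 100101 = 000010
  pos 10: 100000 XOR 100101 = 000101
Remainder (last 5 bits) = 01010. This is the CRC / FCS.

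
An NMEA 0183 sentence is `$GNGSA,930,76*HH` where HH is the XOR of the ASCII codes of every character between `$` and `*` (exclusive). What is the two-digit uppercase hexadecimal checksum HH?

XOR the ASCII codes of the payload characters:
  'G' = 0x47 → acc = 0x47
  'N' = 0x4E → acc = 0x09
  'G' = 0x47 → acc = 0x4E
  'S' = 0x53 → acc = 0x1D
  'A' = 0x41 → acc = 0x5C
  ',' = 0x2C → acc = 0x70
  '9' = 0x39 → acc = 0x49
  '3' = 0x33 → acc = 0x7A
  '0' = 0x30 → acc = 0x4A
  ',' = 0x2C → acc = 0x66
  '7' = 0x37 → acc = 0x51
  '6' = 0x36 → acc = 0x67
Checksum = 0x67.

67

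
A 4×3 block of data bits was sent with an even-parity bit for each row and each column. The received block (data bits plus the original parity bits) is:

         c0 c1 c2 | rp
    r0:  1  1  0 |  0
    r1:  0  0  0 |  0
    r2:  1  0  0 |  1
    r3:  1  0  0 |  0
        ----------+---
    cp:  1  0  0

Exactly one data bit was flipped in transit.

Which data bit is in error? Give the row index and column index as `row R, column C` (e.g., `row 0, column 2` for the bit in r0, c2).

Recompute each row's even parity and compare to rp:
  r0: data parity 0, sent rp 0 → ok
  r1: data parity 0, sent rp 0 → ok
  r2: data parity 1, sent rp 1 → ok
  r3: data parity 1, sent rp 0 → mismatch
Recompute each column's even parity and compare to cp:
  c0: data parity 1, sent cp 1 → ok
  c1: data parity 1, sent cp 0 → mismatch
  c2: data parity 0, sent cp 0 → ok
Exactly one row (r3) and one column (c1) fail → the flipped bit is at their intersection.

row 3, column 1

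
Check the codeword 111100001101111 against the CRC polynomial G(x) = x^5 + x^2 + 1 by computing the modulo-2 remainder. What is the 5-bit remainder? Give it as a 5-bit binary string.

Modulo-2 division of 111100001101111 by 100101:
  pos 0: 111100 XOR 100101 = 011001
  pos 1: 110010 XOR 100101 = 010111
  pos 2: 101110 XOR 100101 = 001011
  pos 4: 101111 XOR 100101 = 001010
  pos 6: 101001 XOR 100101 = 001100
  pos 8: 110011 XOR 100101 = 010110
  pos 9: 101101 XOR 100101 = 001000
Remainder = 01000 (nonzero — an error is detected).

01000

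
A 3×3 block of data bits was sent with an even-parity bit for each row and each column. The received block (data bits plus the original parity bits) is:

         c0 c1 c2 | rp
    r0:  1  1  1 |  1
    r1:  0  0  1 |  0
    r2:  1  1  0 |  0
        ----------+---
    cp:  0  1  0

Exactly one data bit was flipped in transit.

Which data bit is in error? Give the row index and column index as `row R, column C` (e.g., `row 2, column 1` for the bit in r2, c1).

row 1, column 1

Recompute each row's even parity and compare to rp:
  r0: data parity 1, sent rp 1 → ok
  r1: data parity 1, sent rp 0 → mismatch
  r2: data parity 0, sent rp 0 → ok
Recompute each column's even parity and compare to cp:
  c0: data parity 0, sent cp 0 → ok
  c1: data parity 0, sent cp 1 → mismatch
  c2: data parity 0, sent cp 0 → ok
Exactly one row (r1) and one column (c1) fail → the flipped bit is at their intersection.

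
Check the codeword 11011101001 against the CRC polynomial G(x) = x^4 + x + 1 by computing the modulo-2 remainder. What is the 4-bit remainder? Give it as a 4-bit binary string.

Modulo-2 division of 11011101001 by 10011:
  pos 0: 11011 XOR 10011 = 01000
  pos 1: 10001 XOR 10011 = 00010
  pos 4: 10010 XOR 10011 = 00001
Remainder = 0101 (nonzero — an error is detected).

0101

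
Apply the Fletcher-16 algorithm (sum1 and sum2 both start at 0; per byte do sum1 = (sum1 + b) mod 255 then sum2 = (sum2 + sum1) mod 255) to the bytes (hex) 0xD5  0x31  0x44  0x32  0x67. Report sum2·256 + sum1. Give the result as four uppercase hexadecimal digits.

8AE4

Running sums (mod 255):
  after byte 0 (0xD5): sum1=213, sum2=213
  after byte 1 (0x31): sum1=7, sum2=220
  after byte 2 (0x44): sum1=75, sum2=40
  after byte 3 (0x32): sum1=125, sum2=165
  after byte 4 (0x67): sum1=228, sum2=138
Checksum = sum2·256 + sum1 = 138·256 + 228 = 35556 = 0x8AE4.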